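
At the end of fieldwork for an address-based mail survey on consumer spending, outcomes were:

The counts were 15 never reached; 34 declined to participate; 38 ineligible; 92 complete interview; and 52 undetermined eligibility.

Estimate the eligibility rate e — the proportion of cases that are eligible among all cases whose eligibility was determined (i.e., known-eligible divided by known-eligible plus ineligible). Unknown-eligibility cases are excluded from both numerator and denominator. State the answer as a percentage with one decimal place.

78.8%

Known eligible = 92 + 34 + 15 = 141
e = 141 / (141 + 38) = 141 / 179 = 0.7877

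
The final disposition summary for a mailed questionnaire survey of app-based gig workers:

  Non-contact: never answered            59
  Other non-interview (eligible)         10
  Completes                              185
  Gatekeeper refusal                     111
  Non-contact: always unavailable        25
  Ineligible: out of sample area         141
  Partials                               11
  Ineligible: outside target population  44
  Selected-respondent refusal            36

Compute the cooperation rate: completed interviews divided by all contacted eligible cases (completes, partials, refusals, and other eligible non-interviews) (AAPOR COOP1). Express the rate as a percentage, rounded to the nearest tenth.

52.4%

Refusals = 111 + 36 = 147
No contact after all attempts = 59 + 25 = 84
Screened out, ineligible = 44 + 141 = 185
Num = 185
Base = 185 + 11 + 147 + 10 = 353
COOP1 = 185 / 353 = 0.5241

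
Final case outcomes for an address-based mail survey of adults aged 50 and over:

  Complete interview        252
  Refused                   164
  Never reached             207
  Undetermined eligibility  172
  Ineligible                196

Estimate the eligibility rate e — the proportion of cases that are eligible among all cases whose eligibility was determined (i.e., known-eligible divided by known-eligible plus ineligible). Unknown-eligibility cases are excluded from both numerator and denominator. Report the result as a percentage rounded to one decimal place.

76.1%

Determined eligible = 252 + 164 + 207 = 623
e = 623 / (623 + 196) = 623 / 819 = 0.7607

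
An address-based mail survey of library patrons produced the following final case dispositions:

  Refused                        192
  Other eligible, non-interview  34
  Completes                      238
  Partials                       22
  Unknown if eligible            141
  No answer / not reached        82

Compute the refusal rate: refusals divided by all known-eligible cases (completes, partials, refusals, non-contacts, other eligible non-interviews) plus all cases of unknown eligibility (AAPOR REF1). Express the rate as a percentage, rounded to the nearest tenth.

27.1%

Top → 192
Base → 238 + 22 + 192 + 82 + 34 + 141 = 709
REF1 = 192 / 709 = 0.2708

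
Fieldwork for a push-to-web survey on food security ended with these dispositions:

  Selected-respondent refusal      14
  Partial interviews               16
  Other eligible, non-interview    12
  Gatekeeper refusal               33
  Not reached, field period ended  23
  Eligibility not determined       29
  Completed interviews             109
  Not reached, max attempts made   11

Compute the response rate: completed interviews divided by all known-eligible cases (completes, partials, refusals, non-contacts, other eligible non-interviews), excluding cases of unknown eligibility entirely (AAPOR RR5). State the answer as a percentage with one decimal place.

50.0%

Refused = 33 + 14 = 47
No answer / not reached = 23 + 11 = 34
Num: 109
Base: 109 + 16 + 47 + 34 + 12 = 218
RR5 = 109 / 218 = 0.5000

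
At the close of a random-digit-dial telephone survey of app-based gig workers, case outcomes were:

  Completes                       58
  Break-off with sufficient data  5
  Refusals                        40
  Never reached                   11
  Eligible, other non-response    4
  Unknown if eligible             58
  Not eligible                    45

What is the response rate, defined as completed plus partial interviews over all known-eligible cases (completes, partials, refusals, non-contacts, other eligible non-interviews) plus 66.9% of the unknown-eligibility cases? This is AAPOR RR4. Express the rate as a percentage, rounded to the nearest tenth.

40.2%

Numerator = 58 + 5 = 63
Determined eligible = 58 + 5 + 40 + 11 + 4 = 118
Estimated eligible among unknowns = 0.6690 × 58 = 38.80
Denominator = 118 + 38.80 = 156.80
RR4 = 63 / 156.80 = 0.4018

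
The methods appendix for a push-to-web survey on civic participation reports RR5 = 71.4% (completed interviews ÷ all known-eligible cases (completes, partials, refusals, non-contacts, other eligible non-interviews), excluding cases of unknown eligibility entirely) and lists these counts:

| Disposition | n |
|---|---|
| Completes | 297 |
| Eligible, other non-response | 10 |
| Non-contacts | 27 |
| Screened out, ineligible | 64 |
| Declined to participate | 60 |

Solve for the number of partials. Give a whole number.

22

RR5 = 297 / D = 0.714
D = 297 / 0.714 = 416.0
Remaining denominator categories sum to 394
partials = 416.0 − 394 ≈ 22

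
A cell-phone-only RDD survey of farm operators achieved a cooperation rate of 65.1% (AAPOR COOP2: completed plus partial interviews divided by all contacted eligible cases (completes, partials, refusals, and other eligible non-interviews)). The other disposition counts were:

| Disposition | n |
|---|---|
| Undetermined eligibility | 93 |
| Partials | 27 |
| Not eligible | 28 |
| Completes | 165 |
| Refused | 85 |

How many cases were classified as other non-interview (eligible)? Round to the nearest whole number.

18

Num: 165 + 27 = 192
COOP2 = 192 / D = 0.651
D = 192 / 0.651 = 294.9
Rest of base = 277
other non-interview (eligible) = 294.9 − 277 ≈ 18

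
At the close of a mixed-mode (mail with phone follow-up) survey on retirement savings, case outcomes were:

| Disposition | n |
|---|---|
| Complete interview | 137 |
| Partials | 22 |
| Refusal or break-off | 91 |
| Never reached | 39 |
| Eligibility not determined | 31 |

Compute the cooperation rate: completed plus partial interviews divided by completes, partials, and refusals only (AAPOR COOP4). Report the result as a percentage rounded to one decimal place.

Numerator: 137 + 22 = 159
Denom: 137 + 22 + 91 = 250
COOP4 = 159 / 250 = 0.6360

63.6%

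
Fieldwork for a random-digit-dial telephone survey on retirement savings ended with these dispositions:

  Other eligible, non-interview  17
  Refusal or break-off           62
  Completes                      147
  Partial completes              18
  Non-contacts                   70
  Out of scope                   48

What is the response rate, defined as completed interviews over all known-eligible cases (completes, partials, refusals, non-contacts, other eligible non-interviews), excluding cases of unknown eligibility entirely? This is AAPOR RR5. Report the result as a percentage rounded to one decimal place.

Num: 147
Denom: 147 + 18 + 62 + 70 + 17 = 314
RR5 = 147 / 314 = 0.4682

46.8%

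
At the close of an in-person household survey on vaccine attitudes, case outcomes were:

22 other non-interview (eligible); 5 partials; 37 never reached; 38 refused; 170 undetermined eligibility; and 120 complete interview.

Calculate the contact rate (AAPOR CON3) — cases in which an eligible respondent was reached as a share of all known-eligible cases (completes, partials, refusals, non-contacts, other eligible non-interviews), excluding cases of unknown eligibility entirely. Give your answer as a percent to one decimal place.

83.3%

Numerator: 120 + 5 + 38 + 22 = 185
Denom: 120 + 5 + 38 + 37 + 22 = 222
CON3 = 185 / 222 = 0.8333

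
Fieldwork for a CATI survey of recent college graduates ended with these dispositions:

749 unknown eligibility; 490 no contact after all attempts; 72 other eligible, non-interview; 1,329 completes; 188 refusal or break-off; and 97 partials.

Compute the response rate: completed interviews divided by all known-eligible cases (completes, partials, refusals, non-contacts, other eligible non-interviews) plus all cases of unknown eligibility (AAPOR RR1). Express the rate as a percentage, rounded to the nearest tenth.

Top → 1329
Base → 1329 + 97 + 188 + 490 + 72 + 749 = 2925
RR1 = 1329 / 2925 = 0.4544

45.4%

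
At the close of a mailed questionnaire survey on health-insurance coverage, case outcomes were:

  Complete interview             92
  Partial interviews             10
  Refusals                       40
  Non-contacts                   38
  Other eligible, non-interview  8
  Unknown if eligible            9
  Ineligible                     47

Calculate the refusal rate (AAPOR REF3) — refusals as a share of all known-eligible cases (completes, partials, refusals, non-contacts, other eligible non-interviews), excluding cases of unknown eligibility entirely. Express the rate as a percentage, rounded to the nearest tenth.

21.3%

Top: 40
Denom: 92 + 10 + 40 + 38 + 8 = 188
REF3 = 40 / 188 = 0.2128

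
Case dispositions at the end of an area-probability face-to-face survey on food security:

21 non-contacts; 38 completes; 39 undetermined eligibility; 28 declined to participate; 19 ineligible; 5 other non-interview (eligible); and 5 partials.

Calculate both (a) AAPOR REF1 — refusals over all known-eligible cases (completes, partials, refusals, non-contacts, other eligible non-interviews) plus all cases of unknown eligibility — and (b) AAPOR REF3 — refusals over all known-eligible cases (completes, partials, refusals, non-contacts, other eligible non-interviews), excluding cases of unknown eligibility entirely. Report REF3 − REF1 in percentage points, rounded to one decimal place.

Numerator = 28
Base = 38 + 5 + 28 + 21 + 5 + 39 = 136
REF1 = 28 / 136 = 0.2059
Base = 38 + 5 + 28 + 21 + 5 = 97
REF3 = 28 / 97 = 0.2887
Difference = 28.87 − 20.59 = 8.28 percentage points

8.3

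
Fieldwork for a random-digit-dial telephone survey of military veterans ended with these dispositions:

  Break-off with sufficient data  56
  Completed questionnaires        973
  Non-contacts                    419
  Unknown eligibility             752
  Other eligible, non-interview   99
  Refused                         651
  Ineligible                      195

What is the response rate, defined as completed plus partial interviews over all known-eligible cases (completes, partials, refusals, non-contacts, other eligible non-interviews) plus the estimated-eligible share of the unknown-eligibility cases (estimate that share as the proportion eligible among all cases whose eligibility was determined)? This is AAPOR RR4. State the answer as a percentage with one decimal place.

35.6%

Num: 973 + 56 = 1029
Eligible (known): 973 + 56 + 651 + 419 + 99 = 2198
e = 2198 / (2198 + 195) = 2198 / 2393 = 0.9185
e × U: 0.9185 × 752 = 690.71
Denominator: 2198 + 690.71 = 2888.71
RR4 = 1029 / 2888.71 = 0.3562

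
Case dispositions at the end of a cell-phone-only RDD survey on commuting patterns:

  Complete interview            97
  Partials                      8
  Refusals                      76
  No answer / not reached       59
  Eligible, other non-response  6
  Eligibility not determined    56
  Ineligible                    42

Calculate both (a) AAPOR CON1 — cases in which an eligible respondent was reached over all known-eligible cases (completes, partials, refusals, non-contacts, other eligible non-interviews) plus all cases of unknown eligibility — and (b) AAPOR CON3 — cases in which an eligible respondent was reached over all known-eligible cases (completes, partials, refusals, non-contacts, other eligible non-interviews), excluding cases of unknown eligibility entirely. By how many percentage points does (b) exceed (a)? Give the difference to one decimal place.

14.1

Numerator = 97 + 8 + 76 + 6 = 187
Denominator = 97 + 8 + 76 + 59 + 6 + 56 = 302
CON1 = 187 / 302 = 0.6192
Denominator = 97 + 8 + 76 + 59 + 6 = 246
CON3 = 187 / 246 = 0.7602
Difference = 76.02 − 61.92 = 14.10 percentage points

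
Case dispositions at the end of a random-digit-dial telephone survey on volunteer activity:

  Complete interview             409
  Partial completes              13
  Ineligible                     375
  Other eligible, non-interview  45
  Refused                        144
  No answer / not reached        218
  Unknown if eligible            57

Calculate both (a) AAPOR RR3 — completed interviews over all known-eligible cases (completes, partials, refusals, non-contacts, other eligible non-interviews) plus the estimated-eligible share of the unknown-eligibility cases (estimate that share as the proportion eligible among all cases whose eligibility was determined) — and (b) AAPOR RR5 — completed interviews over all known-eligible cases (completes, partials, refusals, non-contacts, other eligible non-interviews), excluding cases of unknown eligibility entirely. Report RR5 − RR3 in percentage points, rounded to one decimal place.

2.2

Num: 409
Determined eligible: 409 + 13 + 144 + 218 + 45 = 829
e = 829 / (829 + 375) = 829 / 1204 = 0.6885
e × U: 0.6885 × 57 = 39.24
Base: 829 + 39.24 = 868.24
RR3 = 409 / 868.24 = 0.4711
Base: 409 + 13 + 144 + 218 + 45 = 829
RR5 = 409 / 829 = 0.4934
Difference = 49.34 − 47.11 = 2.23 percentage points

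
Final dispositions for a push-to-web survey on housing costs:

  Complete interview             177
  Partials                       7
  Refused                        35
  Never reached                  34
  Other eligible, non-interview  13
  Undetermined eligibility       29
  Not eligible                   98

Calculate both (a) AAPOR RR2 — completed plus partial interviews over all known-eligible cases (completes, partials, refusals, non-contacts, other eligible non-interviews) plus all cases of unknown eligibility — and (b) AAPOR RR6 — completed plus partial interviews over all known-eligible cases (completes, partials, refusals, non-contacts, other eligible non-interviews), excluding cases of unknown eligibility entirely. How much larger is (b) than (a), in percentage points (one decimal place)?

6.8

Top → 177 + 7 = 184
Base → 177 + 7 + 35 + 34 + 13 + 29 = 295
RR2 = 184 / 295 = 0.6237
Base → 177 + 7 + 35 + 34 + 13 = 266
RR6 = 184 / 266 = 0.6917
Difference = 69.17 − 62.37 = 6.80 percentage points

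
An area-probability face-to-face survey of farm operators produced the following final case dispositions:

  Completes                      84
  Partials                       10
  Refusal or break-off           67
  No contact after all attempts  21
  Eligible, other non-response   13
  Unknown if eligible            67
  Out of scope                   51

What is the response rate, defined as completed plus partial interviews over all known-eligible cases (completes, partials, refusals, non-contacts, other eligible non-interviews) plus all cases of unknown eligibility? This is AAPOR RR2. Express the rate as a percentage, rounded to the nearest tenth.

35.9%

Num: 84 + 10 = 94
Denom: 84 + 10 + 67 + 21 + 13 + 67 = 262
RR2 = 94 / 262 = 0.3588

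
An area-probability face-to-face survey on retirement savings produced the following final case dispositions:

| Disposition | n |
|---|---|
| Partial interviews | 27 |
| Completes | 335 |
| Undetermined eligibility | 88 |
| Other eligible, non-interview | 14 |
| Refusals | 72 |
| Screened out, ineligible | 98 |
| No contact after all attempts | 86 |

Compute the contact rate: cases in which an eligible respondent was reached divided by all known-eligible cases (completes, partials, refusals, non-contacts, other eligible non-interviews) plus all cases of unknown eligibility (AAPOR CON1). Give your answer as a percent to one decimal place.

Num = 335 + 27 + 72 + 14 = 448
Base = 335 + 27 + 72 + 86 + 14 + 88 = 622
CON1 = 448 / 622 = 0.7203

72.0%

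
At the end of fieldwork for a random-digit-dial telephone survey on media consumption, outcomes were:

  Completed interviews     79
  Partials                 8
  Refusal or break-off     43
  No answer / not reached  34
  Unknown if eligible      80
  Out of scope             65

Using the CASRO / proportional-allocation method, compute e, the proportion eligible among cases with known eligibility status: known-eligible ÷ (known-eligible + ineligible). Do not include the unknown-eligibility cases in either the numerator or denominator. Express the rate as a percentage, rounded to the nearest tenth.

Known eligible = 79 + 8 + 43 + 34 = 164
e = 164 / (164 + 65) = 164 / 229 = 0.7162

71.6%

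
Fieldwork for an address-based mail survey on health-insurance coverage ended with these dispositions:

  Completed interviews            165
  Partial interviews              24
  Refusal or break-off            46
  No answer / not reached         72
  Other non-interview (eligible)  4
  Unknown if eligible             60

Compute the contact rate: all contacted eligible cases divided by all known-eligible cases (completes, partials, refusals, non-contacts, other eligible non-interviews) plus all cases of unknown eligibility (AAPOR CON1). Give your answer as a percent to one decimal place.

64.4%

Numerator: 165 + 24 + 46 + 4 = 239
Denominator: 165 + 24 + 46 + 72 + 4 + 60 = 371
CON1 = 239 / 371 = 0.6442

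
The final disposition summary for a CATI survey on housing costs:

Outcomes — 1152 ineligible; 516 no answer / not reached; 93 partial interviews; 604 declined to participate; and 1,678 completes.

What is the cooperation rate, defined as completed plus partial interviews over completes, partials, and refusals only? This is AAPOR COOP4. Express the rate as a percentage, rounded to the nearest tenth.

Num → 1678 + 93 = 1771
Denominator → 1678 + 93 + 604 = 2375
COOP4 = 1771 / 2375 = 0.7457

74.6%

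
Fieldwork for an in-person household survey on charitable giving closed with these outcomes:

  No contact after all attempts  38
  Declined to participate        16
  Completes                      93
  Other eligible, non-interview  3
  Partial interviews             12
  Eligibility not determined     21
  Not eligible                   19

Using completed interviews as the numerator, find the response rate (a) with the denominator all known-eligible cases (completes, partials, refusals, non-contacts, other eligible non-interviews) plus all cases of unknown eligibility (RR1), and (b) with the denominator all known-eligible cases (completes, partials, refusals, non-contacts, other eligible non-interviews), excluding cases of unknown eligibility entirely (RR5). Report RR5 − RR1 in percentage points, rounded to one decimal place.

Top = 93
Base = 93 + 12 + 16 + 38 + 3 + 21 = 183
RR1 = 93 / 183 = 0.5082
Base = 93 + 12 + 16 + 38 + 3 = 162
RR5 = 93 / 162 = 0.5741
Difference = 57.41 − 50.82 = 6.59 percentage points

6.6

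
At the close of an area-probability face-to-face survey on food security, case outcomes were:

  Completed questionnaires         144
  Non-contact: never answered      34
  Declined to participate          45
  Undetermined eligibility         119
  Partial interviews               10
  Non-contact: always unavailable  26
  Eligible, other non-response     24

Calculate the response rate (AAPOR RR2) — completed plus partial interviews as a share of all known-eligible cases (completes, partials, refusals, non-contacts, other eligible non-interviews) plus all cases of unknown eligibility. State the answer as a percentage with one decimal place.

No contact after all attempts = 34 + 26 = 60
Num: 144 + 10 = 154
Base: 144 + 10 + 45 + 60 + 24 + 119 = 402
RR2 = 154 / 402 = 0.3831

38.3%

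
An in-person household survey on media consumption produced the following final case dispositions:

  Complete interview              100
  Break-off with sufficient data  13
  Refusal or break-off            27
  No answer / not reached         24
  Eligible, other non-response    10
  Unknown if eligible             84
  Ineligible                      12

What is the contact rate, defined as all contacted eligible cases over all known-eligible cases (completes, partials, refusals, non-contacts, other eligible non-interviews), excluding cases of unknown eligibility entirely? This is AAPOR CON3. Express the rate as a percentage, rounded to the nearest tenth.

86.2%

Numerator = 100 + 13 + 27 + 10 = 150
Base = 100 + 13 + 27 + 24 + 10 = 174
CON3 = 150 / 174 = 0.8621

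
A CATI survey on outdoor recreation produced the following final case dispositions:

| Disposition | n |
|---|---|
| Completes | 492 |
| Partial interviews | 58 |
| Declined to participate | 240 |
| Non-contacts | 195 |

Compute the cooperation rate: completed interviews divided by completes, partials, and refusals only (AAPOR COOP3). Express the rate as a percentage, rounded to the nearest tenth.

62.3%

Num: 492
Denominator: 492 + 58 + 240 = 790
COOP3 = 492 / 790 = 0.6228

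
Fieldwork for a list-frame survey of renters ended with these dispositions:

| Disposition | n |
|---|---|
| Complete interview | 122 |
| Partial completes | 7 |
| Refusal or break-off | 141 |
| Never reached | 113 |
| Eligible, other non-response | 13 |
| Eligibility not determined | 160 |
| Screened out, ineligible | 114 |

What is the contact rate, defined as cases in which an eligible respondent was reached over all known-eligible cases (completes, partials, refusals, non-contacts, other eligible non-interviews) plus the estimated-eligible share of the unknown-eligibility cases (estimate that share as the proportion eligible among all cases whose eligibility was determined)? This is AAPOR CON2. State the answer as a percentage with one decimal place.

Top: 122 + 7 + 141 + 13 = 283
Determined eligible: 122 + 7 + 141 + 113 + 13 = 396
e = 396 / (396 + 114) = 396 / 510 = 0.7765
Eligible share of unknowns: 0.7765 × 160 = 124.24
Base: 396 + 124.24 = 520.24
CON2 = 283 / 520.24 = 0.5440

54.4%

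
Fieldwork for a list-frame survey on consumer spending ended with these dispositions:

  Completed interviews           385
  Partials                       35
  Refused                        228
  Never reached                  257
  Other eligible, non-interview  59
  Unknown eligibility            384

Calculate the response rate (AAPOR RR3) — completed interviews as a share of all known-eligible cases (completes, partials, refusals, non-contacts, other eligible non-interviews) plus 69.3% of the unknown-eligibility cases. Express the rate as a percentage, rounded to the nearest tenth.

31.3%

Num: 385
Eligible (known): 385 + 35 + 228 + 257 + 59 = 964
e × U: 0.6930 × 384 = 266.11
Denominator: 964 + 266.11 = 1230.11
RR3 = 385 / 1230.11 = 0.3130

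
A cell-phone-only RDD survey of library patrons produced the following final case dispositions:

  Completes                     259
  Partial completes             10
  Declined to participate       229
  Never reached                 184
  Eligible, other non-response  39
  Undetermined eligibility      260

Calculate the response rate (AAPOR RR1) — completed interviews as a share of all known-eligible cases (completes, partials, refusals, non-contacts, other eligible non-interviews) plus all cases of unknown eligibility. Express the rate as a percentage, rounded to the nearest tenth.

26.4%

Top = 259
Denominator = 259 + 10 + 229 + 184 + 39 + 260 = 981
RR1 = 259 / 981 = 0.2640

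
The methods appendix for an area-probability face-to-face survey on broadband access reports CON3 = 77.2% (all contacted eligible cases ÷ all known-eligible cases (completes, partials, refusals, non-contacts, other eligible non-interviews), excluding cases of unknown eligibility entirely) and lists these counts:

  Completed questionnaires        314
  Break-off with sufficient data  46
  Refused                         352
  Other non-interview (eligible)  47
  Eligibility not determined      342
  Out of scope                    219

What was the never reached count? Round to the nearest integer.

224

Num → 314 + 46 + 352 + 47 = 759
CON3 = 759 / D = 0.772
D = 759 / 0.772 = 983.2
Other denominator terms total 759
never reached = 983.2 − 759 ≈ 224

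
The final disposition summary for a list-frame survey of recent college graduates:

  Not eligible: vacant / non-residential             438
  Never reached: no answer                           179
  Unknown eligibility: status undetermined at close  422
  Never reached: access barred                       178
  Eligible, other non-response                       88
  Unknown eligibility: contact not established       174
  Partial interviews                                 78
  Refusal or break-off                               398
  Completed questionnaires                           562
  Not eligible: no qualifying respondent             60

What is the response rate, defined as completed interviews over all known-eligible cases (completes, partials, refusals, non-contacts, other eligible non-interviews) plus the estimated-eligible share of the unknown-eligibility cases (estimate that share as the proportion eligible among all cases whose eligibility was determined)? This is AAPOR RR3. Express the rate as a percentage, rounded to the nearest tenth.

29.1%

Non-contacts = 179 + 178 = 357
Eligibility not determined = 174 + 422 = 596
Not eligible = 60 + 438 = 498
Numerator: 562
Eligible (known): 562 + 78 + 398 + 357 + 88 = 1483
e = 1483 / (1483 + 498) = 1483 / 1981 = 0.7486
Estimated eligible among unknowns: 0.7486 × 596 = 446.17
Denominator: 1483 + 446.17 = 1929.17
RR3 = 562 / 1929.17 = 0.2913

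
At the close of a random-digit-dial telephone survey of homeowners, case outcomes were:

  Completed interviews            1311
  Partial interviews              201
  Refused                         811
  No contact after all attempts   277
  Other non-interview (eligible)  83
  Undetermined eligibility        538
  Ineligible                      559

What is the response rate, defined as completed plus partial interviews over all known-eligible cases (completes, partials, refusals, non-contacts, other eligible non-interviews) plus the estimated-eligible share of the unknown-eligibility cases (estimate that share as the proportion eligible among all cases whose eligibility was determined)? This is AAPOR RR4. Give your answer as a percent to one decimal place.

48.3%

Numerator = 1311 + 201 = 1512
Eligible (known) = 1311 + 201 + 811 + 277 + 83 = 2683
e = 2683 / (2683 + 559) = 2683 / 3242 = 0.8276
Estimated eligible among unknowns = 0.8276 × 538 = 445.25
Denom = 2683 + 445.25 = 3128.25
RR4 = 1512 / 3128.25 = 0.4833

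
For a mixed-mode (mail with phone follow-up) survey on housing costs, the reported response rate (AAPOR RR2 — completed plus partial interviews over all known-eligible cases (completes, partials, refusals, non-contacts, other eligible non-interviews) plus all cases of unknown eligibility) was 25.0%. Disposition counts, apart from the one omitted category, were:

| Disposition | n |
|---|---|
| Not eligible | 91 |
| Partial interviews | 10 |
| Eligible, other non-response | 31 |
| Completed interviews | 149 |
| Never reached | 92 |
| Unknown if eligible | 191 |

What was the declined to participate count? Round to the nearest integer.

163

Top → 149 + 10 = 159
RR2 = 159 / D = 0.250
D = 159 / 0.250 = 636.0
Other denominator terms total 473
declined to participate = 636.0 − 473 ≈ 163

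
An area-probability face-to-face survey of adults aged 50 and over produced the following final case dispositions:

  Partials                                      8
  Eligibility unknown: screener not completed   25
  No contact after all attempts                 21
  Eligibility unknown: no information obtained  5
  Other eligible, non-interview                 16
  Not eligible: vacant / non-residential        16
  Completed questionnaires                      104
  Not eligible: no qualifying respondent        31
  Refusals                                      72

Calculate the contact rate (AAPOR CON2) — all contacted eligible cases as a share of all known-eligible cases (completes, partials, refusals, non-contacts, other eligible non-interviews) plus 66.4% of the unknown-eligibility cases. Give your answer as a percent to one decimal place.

Eligibility not determined = 25 + 5 = 30
Ineligible = 31 + 16 = 47
Num → 104 + 8 + 72 + 16 = 200
Eligible (known) → 104 + 8 + 72 + 21 + 16 = 221
Eligible share of unknowns → 0.6640 × 30 = 19.92
Denominator → 221 + 19.92 = 240.92
CON2 = 200 / 240.92 = 0.8302

83.0%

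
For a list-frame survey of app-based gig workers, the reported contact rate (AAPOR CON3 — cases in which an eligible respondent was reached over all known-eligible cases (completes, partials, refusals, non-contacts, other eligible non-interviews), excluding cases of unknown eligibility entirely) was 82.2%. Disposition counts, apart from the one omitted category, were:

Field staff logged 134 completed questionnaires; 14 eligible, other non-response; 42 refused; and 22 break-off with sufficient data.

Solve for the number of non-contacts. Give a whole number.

46

Top → 134 + 22 + 42 + 14 = 212
CON3 = 212 / D = 0.822
D = 212 / 0.822 = 257.9
Rest of base = 212
non-contacts = 257.9 − 212 ≈ 46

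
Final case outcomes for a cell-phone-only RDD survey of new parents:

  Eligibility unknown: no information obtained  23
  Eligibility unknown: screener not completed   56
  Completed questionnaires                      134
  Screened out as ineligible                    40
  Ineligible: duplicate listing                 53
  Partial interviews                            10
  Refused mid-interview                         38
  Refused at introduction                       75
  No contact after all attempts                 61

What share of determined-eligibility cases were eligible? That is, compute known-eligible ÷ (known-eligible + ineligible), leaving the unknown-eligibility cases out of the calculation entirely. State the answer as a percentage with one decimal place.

Refused = 75 + 38 = 113
Unknown eligibility = 56 + 23 = 79
Out of scope = 40 + 53 = 93
Determined eligible: 134 + 10 + 113 + 61 = 318
e = 318 / (318 + 93) = 318 / 411 = 0.7737

77.4%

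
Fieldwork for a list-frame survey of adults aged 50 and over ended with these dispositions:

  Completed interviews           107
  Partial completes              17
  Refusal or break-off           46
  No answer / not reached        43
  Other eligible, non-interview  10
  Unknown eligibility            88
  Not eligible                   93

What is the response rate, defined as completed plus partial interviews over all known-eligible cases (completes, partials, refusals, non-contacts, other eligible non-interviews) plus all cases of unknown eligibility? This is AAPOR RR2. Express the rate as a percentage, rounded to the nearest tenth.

Num → 107 + 17 = 124
Denom → 107 + 17 + 46 + 43 + 10 + 88 = 311
RR2 = 124 / 311 = 0.3987

39.9%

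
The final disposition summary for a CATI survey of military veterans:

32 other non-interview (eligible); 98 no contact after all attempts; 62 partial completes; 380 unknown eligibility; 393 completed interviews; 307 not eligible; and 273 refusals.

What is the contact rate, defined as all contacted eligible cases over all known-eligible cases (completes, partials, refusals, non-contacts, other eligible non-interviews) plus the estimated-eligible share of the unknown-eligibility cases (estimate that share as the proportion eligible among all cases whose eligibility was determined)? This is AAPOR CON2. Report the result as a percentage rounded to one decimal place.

66.8%

Numerator → 393 + 62 + 273 + 32 = 760
Determined eligible → 393 + 62 + 273 + 98 + 32 = 858
e = 858 / (858 + 307) = 858 / 1165 = 0.7365
e × U → 0.7365 × 380 = 279.87
Denom → 858 + 279.87 = 1137.87
CON2 = 760 / 1137.87 = 0.6679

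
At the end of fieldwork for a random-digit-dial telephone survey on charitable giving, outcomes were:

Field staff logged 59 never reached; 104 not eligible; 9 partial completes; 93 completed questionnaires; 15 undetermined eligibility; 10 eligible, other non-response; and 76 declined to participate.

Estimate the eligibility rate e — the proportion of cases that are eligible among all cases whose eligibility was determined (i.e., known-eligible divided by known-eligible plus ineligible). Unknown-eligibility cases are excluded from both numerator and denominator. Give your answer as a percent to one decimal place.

70.4%

Known eligible → 93 + 9 + 76 + 59 + 10 = 247
e = 247 / (247 + 104) = 247 / 351 = 0.7037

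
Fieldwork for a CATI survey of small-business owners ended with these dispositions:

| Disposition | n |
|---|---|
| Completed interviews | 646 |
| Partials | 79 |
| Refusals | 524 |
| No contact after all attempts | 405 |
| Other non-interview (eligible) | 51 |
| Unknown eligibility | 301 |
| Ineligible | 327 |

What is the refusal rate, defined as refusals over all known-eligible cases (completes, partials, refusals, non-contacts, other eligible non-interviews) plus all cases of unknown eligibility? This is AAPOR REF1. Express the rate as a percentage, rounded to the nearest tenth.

Top = 524
Base = 646 + 79 + 524 + 405 + 51 + 301 = 2006
REF1 = 524 / 2006 = 0.2612

26.1%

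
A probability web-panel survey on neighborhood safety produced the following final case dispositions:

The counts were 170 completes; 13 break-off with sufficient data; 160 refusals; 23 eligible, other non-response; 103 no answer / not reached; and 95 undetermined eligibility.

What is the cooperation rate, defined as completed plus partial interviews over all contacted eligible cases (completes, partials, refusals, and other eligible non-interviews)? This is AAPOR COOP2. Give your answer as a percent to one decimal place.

Num = 170 + 13 = 183
Denom = 170 + 13 + 160 + 23 = 366
COOP2 = 183 / 366 = 0.5000

50.0%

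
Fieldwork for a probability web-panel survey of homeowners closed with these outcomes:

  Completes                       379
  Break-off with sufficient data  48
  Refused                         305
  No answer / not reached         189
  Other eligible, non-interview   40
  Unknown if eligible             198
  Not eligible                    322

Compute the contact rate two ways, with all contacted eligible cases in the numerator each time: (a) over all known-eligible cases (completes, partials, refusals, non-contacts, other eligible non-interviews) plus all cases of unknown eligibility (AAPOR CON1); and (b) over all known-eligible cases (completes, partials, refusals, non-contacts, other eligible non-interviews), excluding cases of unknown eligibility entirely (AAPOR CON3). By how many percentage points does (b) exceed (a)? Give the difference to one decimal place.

Num = 379 + 48 + 305 + 40 = 772
Denom = 379 + 48 + 305 + 189 + 40 + 198 = 1159
CON1 = 772 / 1159 = 0.6661
Denom = 379 + 48 + 305 + 189 + 40 = 961
CON3 = 772 / 961 = 0.8033
Difference = 80.33 − 66.61 = 13.72 percentage points

13.7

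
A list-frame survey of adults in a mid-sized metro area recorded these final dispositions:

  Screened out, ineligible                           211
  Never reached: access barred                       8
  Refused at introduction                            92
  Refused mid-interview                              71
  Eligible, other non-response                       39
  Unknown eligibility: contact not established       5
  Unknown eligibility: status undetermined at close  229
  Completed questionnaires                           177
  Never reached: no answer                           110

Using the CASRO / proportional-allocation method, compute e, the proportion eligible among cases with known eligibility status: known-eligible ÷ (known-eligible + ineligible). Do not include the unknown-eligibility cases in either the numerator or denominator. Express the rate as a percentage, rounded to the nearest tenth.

Refusal or break-off = 92 + 71 = 163
Non-contacts = 110 + 8 = 118
Unknown eligibility = 5 + 229 = 234
Determined eligible → 177 + 163 + 118 + 39 = 497
e = 497 / (497 + 211) = 497 / 708 = 0.7020

70.2%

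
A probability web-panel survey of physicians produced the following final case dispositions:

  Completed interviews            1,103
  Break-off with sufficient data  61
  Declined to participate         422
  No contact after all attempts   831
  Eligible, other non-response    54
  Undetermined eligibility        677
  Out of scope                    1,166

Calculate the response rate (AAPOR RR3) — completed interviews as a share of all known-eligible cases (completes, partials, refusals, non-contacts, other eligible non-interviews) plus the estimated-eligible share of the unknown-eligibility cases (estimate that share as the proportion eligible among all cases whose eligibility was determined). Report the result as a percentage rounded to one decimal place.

Numerator → 1103
Eligible (known) → 1103 + 61 + 422 + 831 + 54 = 2471
e = 2471 / (2471 + 1166) = 2471 / 3637 = 0.6794
Estimated eligible among unknowns → 0.6794 × 677 = 459.95
Base → 2471 + 459.95 = 2930.95
RR3 = 1103 / 2930.95 = 0.3763

37.6%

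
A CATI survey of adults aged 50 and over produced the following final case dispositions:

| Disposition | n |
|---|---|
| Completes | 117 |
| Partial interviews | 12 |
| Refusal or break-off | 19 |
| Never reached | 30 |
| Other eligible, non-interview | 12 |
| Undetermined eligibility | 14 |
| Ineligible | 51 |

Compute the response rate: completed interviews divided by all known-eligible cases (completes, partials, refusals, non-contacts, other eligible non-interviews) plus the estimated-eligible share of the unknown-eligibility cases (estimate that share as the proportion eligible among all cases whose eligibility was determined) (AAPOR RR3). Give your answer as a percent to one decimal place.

Numerator = 117
Determined eligible = 117 + 12 + 19 + 30 + 12 = 190
e = 190 / (190 + 51) = 190 / 241 = 0.7884
Eligible share of unknowns = 0.7884 × 14 = 11.04
Base = 190 + 11.04 = 201.04
RR3 = 117 / 201.04 = 0.5820

58.2%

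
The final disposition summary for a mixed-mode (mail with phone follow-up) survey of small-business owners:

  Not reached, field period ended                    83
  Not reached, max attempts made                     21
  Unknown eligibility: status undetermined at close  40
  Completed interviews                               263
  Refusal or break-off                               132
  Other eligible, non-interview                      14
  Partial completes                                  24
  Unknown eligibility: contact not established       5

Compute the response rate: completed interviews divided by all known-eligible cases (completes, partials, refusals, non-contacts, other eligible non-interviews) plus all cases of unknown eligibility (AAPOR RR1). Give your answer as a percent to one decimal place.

45.2%

Non-contacts = 83 + 21 = 104
Undetermined eligibility = 5 + 40 = 45
Numerator: 263
Base: 263 + 24 + 132 + 104 + 14 + 45 = 582
RR1 = 263 / 582 = 0.4519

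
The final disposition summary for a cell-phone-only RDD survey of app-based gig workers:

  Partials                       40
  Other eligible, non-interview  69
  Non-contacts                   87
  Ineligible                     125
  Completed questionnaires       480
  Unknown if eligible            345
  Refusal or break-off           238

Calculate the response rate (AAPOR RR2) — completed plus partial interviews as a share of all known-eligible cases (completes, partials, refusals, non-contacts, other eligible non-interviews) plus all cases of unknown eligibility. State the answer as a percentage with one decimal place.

41.3%

Top → 480 + 40 = 520
Base → 480 + 40 + 238 + 87 + 69 + 345 = 1259
RR2 = 520 / 1259 = 0.4130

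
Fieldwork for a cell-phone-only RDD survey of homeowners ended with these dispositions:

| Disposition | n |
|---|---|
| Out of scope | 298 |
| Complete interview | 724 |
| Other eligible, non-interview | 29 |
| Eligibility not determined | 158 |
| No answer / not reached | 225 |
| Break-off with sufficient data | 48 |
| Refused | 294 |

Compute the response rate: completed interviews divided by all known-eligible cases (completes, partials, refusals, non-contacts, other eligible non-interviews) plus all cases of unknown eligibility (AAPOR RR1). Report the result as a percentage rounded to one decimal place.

49.0%

Numerator → 724
Denominator → 724 + 48 + 294 + 225 + 29 + 158 = 1478
RR1 = 724 / 1478 = 0.4899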